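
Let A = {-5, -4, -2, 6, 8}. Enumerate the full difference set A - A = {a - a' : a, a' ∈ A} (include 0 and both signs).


A - A = {a - a' : a, a' ∈ A}.
Compute a - a' for each ordered pair (a, a'):
a = -5: -5--5=0, -5--4=-1, -5--2=-3, -5-6=-11, -5-8=-13
a = -4: -4--5=1, -4--4=0, -4--2=-2, -4-6=-10, -4-8=-12
a = -2: -2--5=3, -2--4=2, -2--2=0, -2-6=-8, -2-8=-10
a = 6: 6--5=11, 6--4=10, 6--2=8, 6-6=0, 6-8=-2
a = 8: 8--5=13, 8--4=12, 8--2=10, 8-6=2, 8-8=0
Collecting distinct values (and noting 0 appears from a-a):
A - A = {-13, -12, -11, -10, -8, -3, -2, -1, 0, 1, 2, 3, 8, 10, 11, 12, 13}
|A - A| = 17

A - A = {-13, -12, -11, -10, -8, -3, -2, -1, 0, 1, 2, 3, 8, 10, 11, 12, 13}


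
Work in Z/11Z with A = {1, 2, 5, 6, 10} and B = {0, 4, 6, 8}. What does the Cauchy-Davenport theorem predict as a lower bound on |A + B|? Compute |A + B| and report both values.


Cauchy-Davenport: |A + B| ≥ min(p, |A| + |B| - 1) for A, B nonempty in Z/pZ.
|A| = 5, |B| = 4, p = 11.
CD lower bound = min(11, 5 + 4 - 1) = min(11, 8) = 8.
Compute A + B mod 11 directly:
a = 1: 1+0=1, 1+4=5, 1+6=7, 1+8=9
a = 2: 2+0=2, 2+4=6, 2+6=8, 2+8=10
a = 5: 5+0=5, 5+4=9, 5+6=0, 5+8=2
a = 6: 6+0=6, 6+4=10, 6+6=1, 6+8=3
a = 10: 10+0=10, 10+4=3, 10+6=5, 10+8=7
A + B = {0, 1, 2, 3, 5, 6, 7, 8, 9, 10}, so |A + B| = 10.
Verify: 10 ≥ 8? Yes ✓.

CD lower bound = 8, actual |A + B| = 10.


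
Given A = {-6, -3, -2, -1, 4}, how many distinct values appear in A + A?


A + A = {a + a' : a, a' ∈ A}; |A| = 5.
General bounds: 2|A| - 1 ≤ |A + A| ≤ |A|(|A|+1)/2, i.e. 9 ≤ |A + A| ≤ 15.
Lower bound 2|A|-1 is attained iff A is an arithmetic progression.
Enumerate sums a + a' for a ≤ a' (symmetric, so this suffices):
a = -6: -6+-6=-12, -6+-3=-9, -6+-2=-8, -6+-1=-7, -6+4=-2
a = -3: -3+-3=-6, -3+-2=-5, -3+-1=-4, -3+4=1
a = -2: -2+-2=-4, -2+-1=-3, -2+4=2
a = -1: -1+-1=-2, -1+4=3
a = 4: 4+4=8
Distinct sums: {-12, -9, -8, -7, -6, -5, -4, -3, -2, 1, 2, 3, 8}
|A + A| = 13

|A + A| = 13


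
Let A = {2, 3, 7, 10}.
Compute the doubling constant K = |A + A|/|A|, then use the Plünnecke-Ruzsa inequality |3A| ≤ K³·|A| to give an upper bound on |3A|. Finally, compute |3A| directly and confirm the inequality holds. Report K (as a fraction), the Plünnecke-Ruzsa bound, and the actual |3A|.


|A| = 4.
Step 1: Compute A + A by enumerating all 16 pairs.
A + A = {4, 5, 6, 9, 10, 12, 13, 14, 17, 20}, so |A + A| = 10.
Step 2: Doubling constant K = |A + A|/|A| = 10/4 = 10/4 ≈ 2.5000.
Step 3: Plünnecke-Ruzsa gives |3A| ≤ K³·|A| = (2.5000)³ · 4 ≈ 62.5000.
Step 4: Compute 3A = A + A + A directly by enumerating all triples (a,b,c) ∈ A³; |3A| = 19.
Step 5: Check 19 ≤ 62.5000? Yes ✓.

K = 10/4, Plünnecke-Ruzsa bound K³|A| ≈ 62.5000, |3A| = 19, inequality holds.


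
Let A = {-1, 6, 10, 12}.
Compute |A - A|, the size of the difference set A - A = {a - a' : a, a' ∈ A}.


A - A = {a - a' : a, a' ∈ A}; |A| = 4.
Bounds: 2|A|-1 ≤ |A - A| ≤ |A|² - |A| + 1, i.e. 7 ≤ |A - A| ≤ 13.
Note: 0 ∈ A - A always (from a - a). The set is symmetric: if d ∈ A - A then -d ∈ A - A.
Enumerate nonzero differences d = a - a' with a > a' (then include -d):
Positive differences: {2, 4, 6, 7, 11, 13}
Full difference set: {0} ∪ (positive diffs) ∪ (negative diffs).
|A - A| = 1 + 2·6 = 13 (matches direct enumeration: 13).

|A - A| = 13


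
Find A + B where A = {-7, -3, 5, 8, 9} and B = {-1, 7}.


A + B = {a + b : a ∈ A, b ∈ B}.
Enumerate all |A|·|B| = 5·2 = 10 pairs (a, b) and collect distinct sums.
a = -7: -7+-1=-8, -7+7=0
a = -3: -3+-1=-4, -3+7=4
a = 5: 5+-1=4, 5+7=12
a = 8: 8+-1=7, 8+7=15
a = 9: 9+-1=8, 9+7=16
Collecting distinct sums: A + B = {-8, -4, 0, 4, 7, 8, 12, 15, 16}
|A + B| = 9

A + B = {-8, -4, 0, 4, 7, 8, 12, 15, 16}


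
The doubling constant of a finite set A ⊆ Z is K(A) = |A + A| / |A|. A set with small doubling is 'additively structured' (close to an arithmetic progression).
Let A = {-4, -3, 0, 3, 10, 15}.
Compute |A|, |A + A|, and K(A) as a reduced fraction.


|A| = 6.
Compute A + A by enumerating all 36 pairs.
A + A = {-8, -7, -6, -4, -3, -1, 0, 3, 6, 7, 10, 11, 12, 13, 15, 18, 20, 25, 30}, so |A + A| = 19.
K = |A + A| / |A| = 19/6 (already in lowest terms) ≈ 3.1667.
Reference: AP of size 6 gives K = 11/6 ≈ 1.8333; a fully generic set of size 6 gives K ≈ 3.5000.

|A| = 6, |A + A| = 19, K = 19/6.


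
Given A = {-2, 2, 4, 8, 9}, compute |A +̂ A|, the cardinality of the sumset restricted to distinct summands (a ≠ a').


Restricted sumset: A +̂ A = {a + a' : a ∈ A, a' ∈ A, a ≠ a'}.
Equivalently, take A + A and drop any sum 2a that is achievable ONLY as a + a for a ∈ A (i.e. sums representable only with equal summands).
Enumerate pairs (a, a') with a < a' (symmetric, so each unordered pair gives one sum; this covers all a ≠ a'):
  -2 + 2 = 0
  -2 + 4 = 2
  -2 + 8 = 6
  -2 + 9 = 7
  2 + 4 = 6
  2 + 8 = 10
  2 + 9 = 11
  4 + 8 = 12
  4 + 9 = 13
  8 + 9 = 17
Collected distinct sums: {0, 2, 6, 7, 10, 11, 12, 13, 17}
|A +̂ A| = 9
(Reference bound: |A +̂ A| ≥ 2|A| - 3 for |A| ≥ 2, with |A| = 5 giving ≥ 7.)

|A +̂ A| = 9


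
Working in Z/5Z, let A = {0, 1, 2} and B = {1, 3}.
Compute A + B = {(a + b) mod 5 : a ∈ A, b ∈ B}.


Work in Z/5Z: reduce every sum a + b modulo 5.
Enumerate all 6 pairs:
a = 0: 0+1=1, 0+3=3
a = 1: 1+1=2, 1+3=4
a = 2: 2+1=3, 2+3=0
Distinct residues collected: {0, 1, 2, 3, 4}
|A + B| = 5 (out of 5 total residues).

A + B = {0, 1, 2, 3, 4}


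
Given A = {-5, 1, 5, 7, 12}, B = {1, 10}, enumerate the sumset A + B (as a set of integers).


A + B = {a + b : a ∈ A, b ∈ B}.
Enumerate all |A|·|B| = 5·2 = 10 pairs (a, b) and collect distinct sums.
a = -5: -5+1=-4, -5+10=5
a = 1: 1+1=2, 1+10=11
a = 5: 5+1=6, 5+10=15
a = 7: 7+1=8, 7+10=17
a = 12: 12+1=13, 12+10=22
Collecting distinct sums: A + B = {-4, 2, 5, 6, 8, 11, 13, 15, 17, 22}
|A + B| = 10

A + B = {-4, 2, 5, 6, 8, 11, 13, 15, 17, 22}


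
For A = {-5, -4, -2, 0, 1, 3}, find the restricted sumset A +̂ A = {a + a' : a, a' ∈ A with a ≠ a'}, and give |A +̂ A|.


Restricted sumset: A +̂ A = {a + a' : a ∈ A, a' ∈ A, a ≠ a'}.
Equivalently, take A + A and drop any sum 2a that is achievable ONLY as a + a for a ∈ A (i.e. sums representable only with equal summands).
Enumerate pairs (a, a') with a < a' (symmetric, so each unordered pair gives one sum; this covers all a ≠ a'):
  -5 + -4 = -9
  -5 + -2 = -7
  -5 + 0 = -5
  -5 + 1 = -4
  -5 + 3 = -2
  -4 + -2 = -6
  -4 + 0 = -4
  -4 + 1 = -3
  -4 + 3 = -1
  -2 + 0 = -2
  -2 + 1 = -1
  -2 + 3 = 1
  0 + 1 = 1
  0 + 3 = 3
  1 + 3 = 4
Collected distinct sums: {-9, -7, -6, -5, -4, -3, -2, -1, 1, 3, 4}
|A +̂ A| = 11
(Reference bound: |A +̂ A| ≥ 2|A| - 3 for |A| ≥ 2, with |A| = 6 giving ≥ 9.)

|A +̂ A| = 11


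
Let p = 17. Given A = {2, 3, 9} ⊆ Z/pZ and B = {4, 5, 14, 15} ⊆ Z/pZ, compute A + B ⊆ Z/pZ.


Work in Z/17Z: reduce every sum a + b modulo 17.
Enumerate all 12 pairs:
a = 2: 2+4=6, 2+5=7, 2+14=16, 2+15=0
a = 3: 3+4=7, 3+5=8, 3+14=0, 3+15=1
a = 9: 9+4=13, 9+5=14, 9+14=6, 9+15=7
Distinct residues collected: {0, 1, 6, 7, 8, 13, 14, 16}
|A + B| = 8 (out of 17 total residues).

A + B = {0, 1, 6, 7, 8, 13, 14, 16}


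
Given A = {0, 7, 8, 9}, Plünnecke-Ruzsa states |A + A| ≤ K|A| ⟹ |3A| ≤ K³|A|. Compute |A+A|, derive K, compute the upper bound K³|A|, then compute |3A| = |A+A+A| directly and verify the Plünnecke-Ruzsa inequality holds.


|A| = 4.
Step 1: Compute A + A by enumerating all 16 pairs.
A + A = {0, 7, 8, 9, 14, 15, 16, 17, 18}, so |A + A| = 9.
Step 2: Doubling constant K = |A + A|/|A| = 9/4 = 9/4 ≈ 2.2500.
Step 3: Plünnecke-Ruzsa gives |3A| ≤ K³·|A| = (2.2500)³ · 4 ≈ 45.5625.
Step 4: Compute 3A = A + A + A directly by enumerating all triples (a,b,c) ∈ A³; |3A| = 16.
Step 5: Check 16 ≤ 45.5625? Yes ✓.

K = 9/4, Plünnecke-Ruzsa bound K³|A| ≈ 45.5625, |3A| = 16, inequality holds.


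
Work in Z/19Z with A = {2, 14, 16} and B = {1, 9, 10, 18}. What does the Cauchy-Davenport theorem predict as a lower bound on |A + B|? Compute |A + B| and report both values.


Cauchy-Davenport: |A + B| ≥ min(p, |A| + |B| - 1) for A, B nonempty in Z/pZ.
|A| = 3, |B| = 4, p = 19.
CD lower bound = min(19, 3 + 4 - 1) = min(19, 6) = 6.
Compute A + B mod 19 directly:
a = 2: 2+1=3, 2+9=11, 2+10=12, 2+18=1
a = 14: 14+1=15, 14+9=4, 14+10=5, 14+18=13
a = 16: 16+1=17, 16+9=6, 16+10=7, 16+18=15
A + B = {1, 3, 4, 5, 6, 7, 11, 12, 13, 15, 17}, so |A + B| = 11.
Verify: 11 ≥ 6? Yes ✓.

CD lower bound = 6, actual |A + B| = 11.


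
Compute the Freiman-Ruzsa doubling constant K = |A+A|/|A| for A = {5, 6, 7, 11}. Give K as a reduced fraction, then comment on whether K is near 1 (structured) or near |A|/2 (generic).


|A| = 4.
Compute A + A by enumerating all 16 pairs.
A + A = {10, 11, 12, 13, 14, 16, 17, 18, 22}, so |A + A| = 9.
K = |A + A| / |A| = 9/4 (already in lowest terms) ≈ 2.2500.
Reference: AP of size 4 gives K = 7/4 ≈ 1.7500; a fully generic set of size 4 gives K ≈ 2.5000.

|A| = 4, |A + A| = 9, K = 9/4.


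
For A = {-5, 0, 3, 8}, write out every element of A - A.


A - A = {a - a' : a, a' ∈ A}.
Compute a - a' for each ordered pair (a, a'):
a = -5: -5--5=0, -5-0=-5, -5-3=-8, -5-8=-13
a = 0: 0--5=5, 0-0=0, 0-3=-3, 0-8=-8
a = 3: 3--5=8, 3-0=3, 3-3=0, 3-8=-5
a = 8: 8--5=13, 8-0=8, 8-3=5, 8-8=0
Collecting distinct values (and noting 0 appears from a-a):
A - A = {-13, -8, -5, -3, 0, 3, 5, 8, 13}
|A - A| = 9

A - A = {-13, -8, -5, -3, 0, 3, 5, 8, 13}


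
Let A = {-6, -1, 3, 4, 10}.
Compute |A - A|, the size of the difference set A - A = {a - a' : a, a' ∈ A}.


A - A = {a - a' : a, a' ∈ A}; |A| = 5.
Bounds: 2|A|-1 ≤ |A - A| ≤ |A|² - |A| + 1, i.e. 9 ≤ |A - A| ≤ 21.
Note: 0 ∈ A - A always (from a - a). The set is symmetric: if d ∈ A - A then -d ∈ A - A.
Enumerate nonzero differences d = a - a' with a > a' (then include -d):
Positive differences: {1, 4, 5, 6, 7, 9, 10, 11, 16}
Full difference set: {0} ∪ (positive diffs) ∪ (negative diffs).
|A - A| = 1 + 2·9 = 19 (matches direct enumeration: 19).

|A - A| = 19


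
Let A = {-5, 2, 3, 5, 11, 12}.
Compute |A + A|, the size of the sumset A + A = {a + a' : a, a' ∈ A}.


A + A = {a + a' : a, a' ∈ A}; |A| = 6.
General bounds: 2|A| - 1 ≤ |A + A| ≤ |A|(|A|+1)/2, i.e. 11 ≤ |A + A| ≤ 21.
Lower bound 2|A|-1 is attained iff A is an arithmetic progression.
Enumerate sums a + a' for a ≤ a' (symmetric, so this suffices):
a = -5: -5+-5=-10, -5+2=-3, -5+3=-2, -5+5=0, -5+11=6, -5+12=7
a = 2: 2+2=4, 2+3=5, 2+5=7, 2+11=13, 2+12=14
a = 3: 3+3=6, 3+5=8, 3+11=14, 3+12=15
a = 5: 5+5=10, 5+11=16, 5+12=17
a = 11: 11+11=22, 11+12=23
a = 12: 12+12=24
Distinct sums: {-10, -3, -2, 0, 4, 5, 6, 7, 8, 10, 13, 14, 15, 16, 17, 22, 23, 24}
|A + A| = 18

|A + A| = 18


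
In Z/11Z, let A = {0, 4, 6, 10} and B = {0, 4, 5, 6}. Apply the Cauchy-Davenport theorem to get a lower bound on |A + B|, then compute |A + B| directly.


Cauchy-Davenport: |A + B| ≥ min(p, |A| + |B| - 1) for A, B nonempty in Z/pZ.
|A| = 4, |B| = 4, p = 11.
CD lower bound = min(11, 4 + 4 - 1) = min(11, 7) = 7.
Compute A + B mod 11 directly:
a = 0: 0+0=0, 0+4=4, 0+5=5, 0+6=6
a = 4: 4+0=4, 4+4=8, 4+5=9, 4+6=10
a = 6: 6+0=6, 6+4=10, 6+5=0, 6+6=1
a = 10: 10+0=10, 10+4=3, 10+5=4, 10+6=5
A + B = {0, 1, 3, 4, 5, 6, 8, 9, 10}, so |A + B| = 9.
Verify: 9 ≥ 7? Yes ✓.

CD lower bound = 7, actual |A + B| = 9.


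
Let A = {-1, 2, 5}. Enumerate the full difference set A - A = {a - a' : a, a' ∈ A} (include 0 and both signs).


A - A = {a - a' : a, a' ∈ A}.
Compute a - a' for each ordered pair (a, a'):
a = -1: -1--1=0, -1-2=-3, -1-5=-6
a = 2: 2--1=3, 2-2=0, 2-5=-3
a = 5: 5--1=6, 5-2=3, 5-5=0
Collecting distinct values (and noting 0 appears from a-a):
A - A = {-6, -3, 0, 3, 6}
|A - A| = 5

A - A = {-6, -3, 0, 3, 6}


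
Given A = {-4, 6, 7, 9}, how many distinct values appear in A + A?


A + A = {a + a' : a, a' ∈ A}; |A| = 4.
General bounds: 2|A| - 1 ≤ |A + A| ≤ |A|(|A|+1)/2, i.e. 7 ≤ |A + A| ≤ 10.
Lower bound 2|A|-1 is attained iff A is an arithmetic progression.
Enumerate sums a + a' for a ≤ a' (symmetric, so this suffices):
a = -4: -4+-4=-8, -4+6=2, -4+7=3, -4+9=5
a = 6: 6+6=12, 6+7=13, 6+9=15
a = 7: 7+7=14, 7+9=16
a = 9: 9+9=18
Distinct sums: {-8, 2, 3, 5, 12, 13, 14, 15, 16, 18}
|A + A| = 10

|A + A| = 10


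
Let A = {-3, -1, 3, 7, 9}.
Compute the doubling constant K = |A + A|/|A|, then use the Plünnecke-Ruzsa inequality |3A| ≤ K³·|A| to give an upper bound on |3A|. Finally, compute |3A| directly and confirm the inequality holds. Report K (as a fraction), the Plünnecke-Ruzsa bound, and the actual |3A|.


|A| = 5.
Step 1: Compute A + A by enumerating all 25 pairs.
A + A = {-6, -4, -2, 0, 2, 4, 6, 8, 10, 12, 14, 16, 18}, so |A + A| = 13.
Step 2: Doubling constant K = |A + A|/|A| = 13/5 = 13/5 ≈ 2.6000.
Step 3: Plünnecke-Ruzsa gives |3A| ≤ K³·|A| = (2.6000)³ · 5 ≈ 87.8800.
Step 4: Compute 3A = A + A + A directly by enumerating all triples (a,b,c) ∈ A³; |3A| = 19.
Step 5: Check 19 ≤ 87.8800? Yes ✓.

K = 13/5, Plünnecke-Ruzsa bound K³|A| ≈ 87.8800, |3A| = 19, inequality holds.


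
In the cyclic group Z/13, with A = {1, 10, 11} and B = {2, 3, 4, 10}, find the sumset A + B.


Work in Z/13Z: reduce every sum a + b modulo 13.
Enumerate all 12 pairs:
a = 1: 1+2=3, 1+3=4, 1+4=5, 1+10=11
a = 10: 10+2=12, 10+3=0, 10+4=1, 10+10=7
a = 11: 11+2=0, 11+3=1, 11+4=2, 11+10=8
Distinct residues collected: {0, 1, 2, 3, 4, 5, 7, 8, 11, 12}
|A + B| = 10 (out of 13 total residues).

A + B = {0, 1, 2, 3, 4, 5, 7, 8, 11, 12}


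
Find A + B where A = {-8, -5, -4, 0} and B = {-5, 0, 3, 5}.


A + B = {a + b : a ∈ A, b ∈ B}.
Enumerate all |A|·|B| = 4·4 = 16 pairs (a, b) and collect distinct sums.
a = -8: -8+-5=-13, -8+0=-8, -8+3=-5, -8+5=-3
a = -5: -5+-5=-10, -5+0=-5, -5+3=-2, -5+5=0
a = -4: -4+-5=-9, -4+0=-4, -4+3=-1, -4+5=1
a = 0: 0+-5=-5, 0+0=0, 0+3=3, 0+5=5
Collecting distinct sums: A + B = {-13, -10, -9, -8, -5, -4, -3, -2, -1, 0, 1, 3, 5}
|A + B| = 13

A + B = {-13, -10, -9, -8, -5, -4, -3, -2, -1, 0, 1, 3, 5}


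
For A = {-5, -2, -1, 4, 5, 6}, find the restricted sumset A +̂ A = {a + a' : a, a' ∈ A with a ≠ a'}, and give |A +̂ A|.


Restricted sumset: A +̂ A = {a + a' : a ∈ A, a' ∈ A, a ≠ a'}.
Equivalently, take A + A and drop any sum 2a that is achievable ONLY as a + a for a ∈ A (i.e. sums representable only with equal summands).
Enumerate pairs (a, a') with a < a' (symmetric, so each unordered pair gives one sum; this covers all a ≠ a'):
  -5 + -2 = -7
  -5 + -1 = -6
  -5 + 4 = -1
  -5 + 5 = 0
  -5 + 6 = 1
  -2 + -1 = -3
  -2 + 4 = 2
  -2 + 5 = 3
  -2 + 6 = 4
  -1 + 4 = 3
  -1 + 5 = 4
  -1 + 6 = 5
  4 + 5 = 9
  4 + 6 = 10
  5 + 6 = 11
Collected distinct sums: {-7, -6, -3, -1, 0, 1, 2, 3, 4, 5, 9, 10, 11}
|A +̂ A| = 13
(Reference bound: |A +̂ A| ≥ 2|A| - 3 for |A| ≥ 2, with |A| = 6 giving ≥ 9.)

|A +̂ A| = 13


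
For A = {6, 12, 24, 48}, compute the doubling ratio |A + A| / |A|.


|A| = 4.
Compute A + A by enumerating all 16 pairs.
A + A = {12, 18, 24, 30, 36, 48, 54, 60, 72, 96}, so |A + A| = 10.
K = |A + A| / |A| = 10/4 = 5/2 ≈ 2.5000.
Reference: AP of size 4 gives K = 7/4 ≈ 1.7500; a fully generic set of size 4 gives K ≈ 2.5000.

|A| = 4, |A + A| = 10, K = 10/4 = 5/2.


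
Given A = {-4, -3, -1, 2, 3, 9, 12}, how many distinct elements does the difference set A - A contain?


A - A = {a - a' : a, a' ∈ A}; |A| = 7.
Bounds: 2|A|-1 ≤ |A - A| ≤ |A|² - |A| + 1, i.e. 13 ≤ |A - A| ≤ 43.
Note: 0 ∈ A - A always (from a - a). The set is symmetric: if d ∈ A - A then -d ∈ A - A.
Enumerate nonzero differences d = a - a' with a > a' (then include -d):
Positive differences: {1, 2, 3, 4, 5, 6, 7, 9, 10, 12, 13, 15, 16}
Full difference set: {0} ∪ (positive diffs) ∪ (negative diffs).
|A - A| = 1 + 2·13 = 27 (matches direct enumeration: 27).

|A - A| = 27


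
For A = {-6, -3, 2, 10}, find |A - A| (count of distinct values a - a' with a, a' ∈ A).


A - A = {a - a' : a, a' ∈ A}; |A| = 4.
Bounds: 2|A|-1 ≤ |A - A| ≤ |A|² - |A| + 1, i.e. 7 ≤ |A - A| ≤ 13.
Note: 0 ∈ A - A always (from a - a). The set is symmetric: if d ∈ A - A then -d ∈ A - A.
Enumerate nonzero differences d = a - a' with a > a' (then include -d):
Positive differences: {3, 5, 8, 13, 16}
Full difference set: {0} ∪ (positive diffs) ∪ (negative diffs).
|A - A| = 1 + 2·5 = 11 (matches direct enumeration: 11).

|A - A| = 11


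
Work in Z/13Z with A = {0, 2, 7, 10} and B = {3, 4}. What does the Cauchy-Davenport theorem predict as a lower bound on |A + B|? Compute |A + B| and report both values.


Cauchy-Davenport: |A + B| ≥ min(p, |A| + |B| - 1) for A, B nonempty in Z/pZ.
|A| = 4, |B| = 2, p = 13.
CD lower bound = min(13, 4 + 2 - 1) = min(13, 5) = 5.
Compute A + B mod 13 directly:
a = 0: 0+3=3, 0+4=4
a = 2: 2+3=5, 2+4=6
a = 7: 7+3=10, 7+4=11
a = 10: 10+3=0, 10+4=1
A + B = {0, 1, 3, 4, 5, 6, 10, 11}, so |A + B| = 8.
Verify: 8 ≥ 5? Yes ✓.

CD lower bound = 5, actual |A + B| = 8.


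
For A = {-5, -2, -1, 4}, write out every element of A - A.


A - A = {a - a' : a, a' ∈ A}.
Compute a - a' for each ordered pair (a, a'):
a = -5: -5--5=0, -5--2=-3, -5--1=-4, -5-4=-9
a = -2: -2--5=3, -2--2=0, -2--1=-1, -2-4=-6
a = -1: -1--5=4, -1--2=1, -1--1=0, -1-4=-5
a = 4: 4--5=9, 4--2=6, 4--1=5, 4-4=0
Collecting distinct values (and noting 0 appears from a-a):
A - A = {-9, -6, -5, -4, -3, -1, 0, 1, 3, 4, 5, 6, 9}
|A - A| = 13

A - A = {-9, -6, -5, -4, -3, -1, 0, 1, 3, 4, 5, 6, 9}


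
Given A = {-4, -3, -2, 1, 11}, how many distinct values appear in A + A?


A + A = {a + a' : a, a' ∈ A}; |A| = 5.
General bounds: 2|A| - 1 ≤ |A + A| ≤ |A|(|A|+1)/2, i.e. 9 ≤ |A + A| ≤ 15.
Lower bound 2|A|-1 is attained iff A is an arithmetic progression.
Enumerate sums a + a' for a ≤ a' (symmetric, so this suffices):
a = -4: -4+-4=-8, -4+-3=-7, -4+-2=-6, -4+1=-3, -4+11=7
a = -3: -3+-3=-6, -3+-2=-5, -3+1=-2, -3+11=8
a = -2: -2+-2=-4, -2+1=-1, -2+11=9
a = 1: 1+1=2, 1+11=12
a = 11: 11+11=22
Distinct sums: {-8, -7, -6, -5, -4, -3, -2, -1, 2, 7, 8, 9, 12, 22}
|A + A| = 14

|A + A| = 14


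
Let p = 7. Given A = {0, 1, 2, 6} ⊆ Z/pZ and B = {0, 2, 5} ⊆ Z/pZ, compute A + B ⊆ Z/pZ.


Work in Z/7Z: reduce every sum a + b modulo 7.
Enumerate all 12 pairs:
a = 0: 0+0=0, 0+2=2, 0+5=5
a = 1: 1+0=1, 1+2=3, 1+5=6
a = 2: 2+0=2, 2+2=4, 2+5=0
a = 6: 6+0=6, 6+2=1, 6+5=4
Distinct residues collected: {0, 1, 2, 3, 4, 5, 6}
|A + B| = 7 (out of 7 total residues).

A + B = {0, 1, 2, 3, 4, 5, 6}


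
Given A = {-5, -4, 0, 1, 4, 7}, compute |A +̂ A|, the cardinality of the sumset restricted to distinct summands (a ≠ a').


Restricted sumset: A +̂ A = {a + a' : a ∈ A, a' ∈ A, a ≠ a'}.
Equivalently, take A + A and drop any sum 2a that is achievable ONLY as a + a for a ∈ A (i.e. sums representable only with equal summands).
Enumerate pairs (a, a') with a < a' (symmetric, so each unordered pair gives one sum; this covers all a ≠ a'):
  -5 + -4 = -9
  -5 + 0 = -5
  -5 + 1 = -4
  -5 + 4 = -1
  -5 + 7 = 2
  -4 + 0 = -4
  -4 + 1 = -3
  -4 + 4 = 0
  -4 + 7 = 3
  0 + 1 = 1
  0 + 4 = 4
  0 + 7 = 7
  1 + 4 = 5
  1 + 7 = 8
  4 + 7 = 11
Collected distinct sums: {-9, -5, -4, -3, -1, 0, 1, 2, 3, 4, 5, 7, 8, 11}
|A +̂ A| = 14
(Reference bound: |A +̂ A| ≥ 2|A| - 3 for |A| ≥ 2, with |A| = 6 giving ≥ 9.)

|A +̂ A| = 14


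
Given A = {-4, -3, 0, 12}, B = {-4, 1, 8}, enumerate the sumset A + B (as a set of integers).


A + B = {a + b : a ∈ A, b ∈ B}.
Enumerate all |A|·|B| = 4·3 = 12 pairs (a, b) and collect distinct sums.
a = -4: -4+-4=-8, -4+1=-3, -4+8=4
a = -3: -3+-4=-7, -3+1=-2, -3+8=5
a = 0: 0+-4=-4, 0+1=1, 0+8=8
a = 12: 12+-4=8, 12+1=13, 12+8=20
Collecting distinct sums: A + B = {-8, -7, -4, -3, -2, 1, 4, 5, 8, 13, 20}
|A + B| = 11

A + B = {-8, -7, -4, -3, -2, 1, 4, 5, 8, 13, 20}


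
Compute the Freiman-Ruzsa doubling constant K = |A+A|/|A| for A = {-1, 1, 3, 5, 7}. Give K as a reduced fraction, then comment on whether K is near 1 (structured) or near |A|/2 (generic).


|A| = 5.
Compute A + A by enumerating all 25 pairs.
A + A = {-2, 0, 2, 4, 6, 8, 10, 12, 14}, so |A + A| = 9.
K = |A + A| / |A| = 9/5 (already in lowest terms) ≈ 1.8000.
Reference: AP of size 5 gives K = 9/5 ≈ 1.8000; a fully generic set of size 5 gives K ≈ 3.0000.

|A| = 5, |A + A| = 9, K = 9/5.


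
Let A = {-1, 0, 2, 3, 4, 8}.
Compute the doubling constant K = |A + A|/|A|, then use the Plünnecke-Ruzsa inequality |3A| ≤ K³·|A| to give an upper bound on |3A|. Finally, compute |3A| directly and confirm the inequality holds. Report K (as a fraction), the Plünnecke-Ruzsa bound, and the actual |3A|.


|A| = 6.
Step 1: Compute A + A by enumerating all 36 pairs.
A + A = {-2, -1, 0, 1, 2, 3, 4, 5, 6, 7, 8, 10, 11, 12, 16}, so |A + A| = 15.
Step 2: Doubling constant K = |A + A|/|A| = 15/6 = 15/6 ≈ 2.5000.
Step 3: Plünnecke-Ruzsa gives |3A| ≤ K³·|A| = (2.5000)³ · 6 ≈ 93.7500.
Step 4: Compute 3A = A + A + A directly by enumerating all triples (a,b,c) ∈ A³; |3A| = 24.
Step 5: Check 24 ≤ 93.7500? Yes ✓.

K = 15/6, Plünnecke-Ruzsa bound K³|A| ≈ 93.7500, |3A| = 24, inequality holds.


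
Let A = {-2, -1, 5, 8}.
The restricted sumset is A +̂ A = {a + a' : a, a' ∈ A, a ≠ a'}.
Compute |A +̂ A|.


Restricted sumset: A +̂ A = {a + a' : a ∈ A, a' ∈ A, a ≠ a'}.
Equivalently, take A + A and drop any sum 2a that is achievable ONLY as a + a for a ∈ A (i.e. sums representable only with equal summands).
Enumerate pairs (a, a') with a < a' (symmetric, so each unordered pair gives one sum; this covers all a ≠ a'):
  -2 + -1 = -3
  -2 + 5 = 3
  -2 + 8 = 6
  -1 + 5 = 4
  -1 + 8 = 7
  5 + 8 = 13
Collected distinct sums: {-3, 3, 4, 6, 7, 13}
|A +̂ A| = 6
(Reference bound: |A +̂ A| ≥ 2|A| - 3 for |A| ≥ 2, with |A| = 4 giving ≥ 5.)

|A +̂ A| = 6


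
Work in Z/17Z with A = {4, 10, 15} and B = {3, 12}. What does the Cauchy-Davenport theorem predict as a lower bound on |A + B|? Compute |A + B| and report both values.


Cauchy-Davenport: |A + B| ≥ min(p, |A| + |B| - 1) for A, B nonempty in Z/pZ.
|A| = 3, |B| = 2, p = 17.
CD lower bound = min(17, 3 + 2 - 1) = min(17, 4) = 4.
Compute A + B mod 17 directly:
a = 4: 4+3=7, 4+12=16
a = 10: 10+3=13, 10+12=5
a = 15: 15+3=1, 15+12=10
A + B = {1, 5, 7, 10, 13, 16}, so |A + B| = 6.
Verify: 6 ≥ 4? Yes ✓.

CD lower bound = 4, actual |A + B| = 6.


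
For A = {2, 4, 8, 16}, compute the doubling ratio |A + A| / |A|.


|A| = 4.
Compute A + A by enumerating all 16 pairs.
A + A = {4, 6, 8, 10, 12, 16, 18, 20, 24, 32}, so |A + A| = 10.
K = |A + A| / |A| = 10/4 = 5/2 ≈ 2.5000.
Reference: AP of size 4 gives K = 7/4 ≈ 1.7500; a fully generic set of size 4 gives K ≈ 2.5000.

|A| = 4, |A + A| = 10, K = 10/4 = 5/2.


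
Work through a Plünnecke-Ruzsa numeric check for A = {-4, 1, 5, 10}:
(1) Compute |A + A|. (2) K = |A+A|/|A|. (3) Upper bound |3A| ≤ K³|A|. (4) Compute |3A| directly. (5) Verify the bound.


|A| = 4.
Step 1: Compute A + A by enumerating all 16 pairs.
A + A = {-8, -3, 1, 2, 6, 10, 11, 15, 20}, so |A + A| = 9.
Step 2: Doubling constant K = |A + A|/|A| = 9/4 = 9/4 ≈ 2.2500.
Step 3: Plünnecke-Ruzsa gives |3A| ≤ K³·|A| = (2.2500)³ · 4 ≈ 45.5625.
Step 4: Compute 3A = A + A + A directly by enumerating all triples (a,b,c) ∈ A³; |3A| = 16.
Step 5: Check 16 ≤ 45.5625? Yes ✓.

K = 9/4, Plünnecke-Ruzsa bound K³|A| ≈ 45.5625, |3A| = 16, inequality holds.


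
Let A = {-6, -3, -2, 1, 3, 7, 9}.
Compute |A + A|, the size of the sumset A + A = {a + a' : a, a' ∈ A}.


A + A = {a + a' : a, a' ∈ A}; |A| = 7.
General bounds: 2|A| - 1 ≤ |A + A| ≤ |A|(|A|+1)/2, i.e. 13 ≤ |A + A| ≤ 28.
Lower bound 2|A|-1 is attained iff A is an arithmetic progression.
Enumerate sums a + a' for a ≤ a' (symmetric, so this suffices):
a = -6: -6+-6=-12, -6+-3=-9, -6+-2=-8, -6+1=-5, -6+3=-3, -6+7=1, -6+9=3
a = -3: -3+-3=-6, -3+-2=-5, -3+1=-2, -3+3=0, -3+7=4, -3+9=6
a = -2: -2+-2=-4, -2+1=-1, -2+3=1, -2+7=5, -2+9=7
a = 1: 1+1=2, 1+3=4, 1+7=8, 1+9=10
a = 3: 3+3=6, 3+7=10, 3+9=12
a = 7: 7+7=14, 7+9=16
a = 9: 9+9=18
Distinct sums: {-12, -9, -8, -6, -5, -4, -3, -2, -1, 0, 1, 2, 3, 4, 5, 6, 7, 8, 10, 12, 14, 16, 18}
|A + A| = 23

|A + A| = 23


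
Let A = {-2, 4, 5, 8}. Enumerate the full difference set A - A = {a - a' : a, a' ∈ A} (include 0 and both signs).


A - A = {a - a' : a, a' ∈ A}.
Compute a - a' for each ordered pair (a, a'):
a = -2: -2--2=0, -2-4=-6, -2-5=-7, -2-8=-10
a = 4: 4--2=6, 4-4=0, 4-5=-1, 4-8=-4
a = 5: 5--2=7, 5-4=1, 5-5=0, 5-8=-3
a = 8: 8--2=10, 8-4=4, 8-5=3, 8-8=0
Collecting distinct values (and noting 0 appears from a-a):
A - A = {-10, -7, -6, -4, -3, -1, 0, 1, 3, 4, 6, 7, 10}
|A - A| = 13

A - A = {-10, -7, -6, -4, -3, -1, 0, 1, 3, 4, 6, 7, 10}


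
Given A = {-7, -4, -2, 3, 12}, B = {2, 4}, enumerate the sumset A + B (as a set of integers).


A + B = {a + b : a ∈ A, b ∈ B}.
Enumerate all |A|·|B| = 5·2 = 10 pairs (a, b) and collect distinct sums.
a = -7: -7+2=-5, -7+4=-3
a = -4: -4+2=-2, -4+4=0
a = -2: -2+2=0, -2+4=2
a = 3: 3+2=5, 3+4=7
a = 12: 12+2=14, 12+4=16
Collecting distinct sums: A + B = {-5, -3, -2, 0, 2, 5, 7, 14, 16}
|A + B| = 9

A + B = {-5, -3, -2, 0, 2, 5, 7, 14, 16}


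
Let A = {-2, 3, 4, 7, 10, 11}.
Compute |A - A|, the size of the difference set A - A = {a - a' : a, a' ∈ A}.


A - A = {a - a' : a, a' ∈ A}; |A| = 6.
Bounds: 2|A|-1 ≤ |A - A| ≤ |A|² - |A| + 1, i.e. 11 ≤ |A - A| ≤ 31.
Note: 0 ∈ A - A always (from a - a). The set is symmetric: if d ∈ A - A then -d ∈ A - A.
Enumerate nonzero differences d = a - a' with a > a' (then include -d):
Positive differences: {1, 3, 4, 5, 6, 7, 8, 9, 12, 13}
Full difference set: {0} ∪ (positive diffs) ∪ (negative diffs).
|A - A| = 1 + 2·10 = 21 (matches direct enumeration: 21).

|A - A| = 21


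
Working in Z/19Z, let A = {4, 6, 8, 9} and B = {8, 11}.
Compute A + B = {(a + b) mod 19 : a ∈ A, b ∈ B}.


Work in Z/19Z: reduce every sum a + b modulo 19.
Enumerate all 8 pairs:
a = 4: 4+8=12, 4+11=15
a = 6: 6+8=14, 6+11=17
a = 8: 8+8=16, 8+11=0
a = 9: 9+8=17, 9+11=1
Distinct residues collected: {0, 1, 12, 14, 15, 16, 17}
|A + B| = 7 (out of 19 total residues).

A + B = {0, 1, 12, 14, 15, 16, 17}


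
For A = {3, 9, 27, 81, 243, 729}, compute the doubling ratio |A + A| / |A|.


|A| = 6.
Compute A + A by enumerating all 36 pairs.
A + A = {6, 12, 18, 30, 36, 54, 84, 90, 108, 162, 246, 252, 270, 324, 486, 732, 738, 756, 810, 972, 1458}, so |A + A| = 21.
K = |A + A| / |A| = 21/6 = 7/2 ≈ 3.5000.
Reference: AP of size 6 gives K = 11/6 ≈ 1.8333; a fully generic set of size 6 gives K ≈ 3.5000.

|A| = 6, |A + A| = 21, K = 21/6 = 7/2.


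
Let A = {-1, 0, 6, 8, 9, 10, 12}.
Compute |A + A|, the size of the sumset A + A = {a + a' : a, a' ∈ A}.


A + A = {a + a' : a, a' ∈ A}; |A| = 7.
General bounds: 2|A| - 1 ≤ |A + A| ≤ |A|(|A|+1)/2, i.e. 13 ≤ |A + A| ≤ 28.
Lower bound 2|A|-1 is attained iff A is an arithmetic progression.
Enumerate sums a + a' for a ≤ a' (symmetric, so this suffices):
a = -1: -1+-1=-2, -1+0=-1, -1+6=5, -1+8=7, -1+9=8, -1+10=9, -1+12=11
a = 0: 0+0=0, 0+6=6, 0+8=8, 0+9=9, 0+10=10, 0+12=12
a = 6: 6+6=12, 6+8=14, 6+9=15, 6+10=16, 6+12=18
a = 8: 8+8=16, 8+9=17, 8+10=18, 8+12=20
a = 9: 9+9=18, 9+10=19, 9+12=21
a = 10: 10+10=20, 10+12=22
a = 12: 12+12=24
Distinct sums: {-2, -1, 0, 5, 6, 7, 8, 9, 10, 11, 12, 14, 15, 16, 17, 18, 19, 20, 21, 22, 24}
|A + A| = 21

|A + A| = 21


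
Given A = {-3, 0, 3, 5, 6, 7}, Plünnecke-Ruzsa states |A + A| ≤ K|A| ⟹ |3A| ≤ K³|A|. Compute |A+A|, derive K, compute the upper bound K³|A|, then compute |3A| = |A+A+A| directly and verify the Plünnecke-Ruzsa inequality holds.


|A| = 6.
Step 1: Compute A + A by enumerating all 36 pairs.
A + A = {-6, -3, 0, 2, 3, 4, 5, 6, 7, 8, 9, 10, 11, 12, 13, 14}, so |A + A| = 16.
Step 2: Doubling constant K = |A + A|/|A| = 16/6 = 16/6 ≈ 2.6667.
Step 3: Plünnecke-Ruzsa gives |3A| ≤ K³·|A| = (2.6667)³ · 6 ≈ 113.7778.
Step 4: Compute 3A = A + A + A directly by enumerating all triples (a,b,c) ∈ A³; |3A| = 26.
Step 5: Check 26 ≤ 113.7778? Yes ✓.

K = 16/6, Plünnecke-Ruzsa bound K³|A| ≈ 113.7778, |3A| = 26, inequality holds.


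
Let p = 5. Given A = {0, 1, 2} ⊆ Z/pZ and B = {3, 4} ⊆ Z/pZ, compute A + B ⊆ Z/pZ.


Work in Z/5Z: reduce every sum a + b modulo 5.
Enumerate all 6 pairs:
a = 0: 0+3=3, 0+4=4
a = 1: 1+3=4, 1+4=0
a = 2: 2+3=0, 2+4=1
Distinct residues collected: {0, 1, 3, 4}
|A + B| = 4 (out of 5 total residues).

A + B = {0, 1, 3, 4}


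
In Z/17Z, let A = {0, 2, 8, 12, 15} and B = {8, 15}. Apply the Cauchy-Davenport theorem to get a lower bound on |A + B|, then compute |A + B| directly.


Cauchy-Davenport: |A + B| ≥ min(p, |A| + |B| - 1) for A, B nonempty in Z/pZ.
|A| = 5, |B| = 2, p = 17.
CD lower bound = min(17, 5 + 2 - 1) = min(17, 6) = 6.
Compute A + B mod 17 directly:
a = 0: 0+8=8, 0+15=15
a = 2: 2+8=10, 2+15=0
a = 8: 8+8=16, 8+15=6
a = 12: 12+8=3, 12+15=10
a = 15: 15+8=6, 15+15=13
A + B = {0, 3, 6, 8, 10, 13, 15, 16}, so |A + B| = 8.
Verify: 8 ≥ 6? Yes ✓.

CD lower bound = 6, actual |A + B| = 8.


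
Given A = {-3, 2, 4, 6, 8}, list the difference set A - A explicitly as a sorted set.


A - A = {a - a' : a, a' ∈ A}.
Compute a - a' for each ordered pair (a, a'):
a = -3: -3--3=0, -3-2=-5, -3-4=-7, -3-6=-9, -3-8=-11
a = 2: 2--3=5, 2-2=0, 2-4=-2, 2-6=-4, 2-8=-6
a = 4: 4--3=7, 4-2=2, 4-4=0, 4-6=-2, 4-8=-4
a = 6: 6--3=9, 6-2=4, 6-4=2, 6-6=0, 6-8=-2
a = 8: 8--3=11, 8-2=6, 8-4=4, 8-6=2, 8-8=0
Collecting distinct values (and noting 0 appears from a-a):
A - A = {-11, -9, -7, -6, -5, -4, -2, 0, 2, 4, 5, 6, 7, 9, 11}
|A - A| = 15

A - A = {-11, -9, -7, -6, -5, -4, -2, 0, 2, 4, 5, 6, 7, 9, 11}


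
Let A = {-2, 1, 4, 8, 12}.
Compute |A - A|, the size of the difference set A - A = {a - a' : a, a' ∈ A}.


A - A = {a - a' : a, a' ∈ A}; |A| = 5.
Bounds: 2|A|-1 ≤ |A - A| ≤ |A|² - |A| + 1, i.e. 9 ≤ |A - A| ≤ 21.
Note: 0 ∈ A - A always (from a - a). The set is symmetric: if d ∈ A - A then -d ∈ A - A.
Enumerate nonzero differences d = a - a' with a > a' (then include -d):
Positive differences: {3, 4, 6, 7, 8, 10, 11, 14}
Full difference set: {0} ∪ (positive diffs) ∪ (negative diffs).
|A - A| = 1 + 2·8 = 17 (matches direct enumeration: 17).

|A - A| = 17


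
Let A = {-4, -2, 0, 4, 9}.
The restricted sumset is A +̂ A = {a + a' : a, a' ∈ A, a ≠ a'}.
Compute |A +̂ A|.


Restricted sumset: A +̂ A = {a + a' : a ∈ A, a' ∈ A, a ≠ a'}.
Equivalently, take A + A and drop any sum 2a that is achievable ONLY as a + a for a ∈ A (i.e. sums representable only with equal summands).
Enumerate pairs (a, a') with a < a' (symmetric, so each unordered pair gives one sum; this covers all a ≠ a'):
  -4 + -2 = -6
  -4 + 0 = -4
  -4 + 4 = 0
  -4 + 9 = 5
  -2 + 0 = -2
  -2 + 4 = 2
  -2 + 9 = 7
  0 + 4 = 4
  0 + 9 = 9
  4 + 9 = 13
Collected distinct sums: {-6, -4, -2, 0, 2, 4, 5, 7, 9, 13}
|A +̂ A| = 10
(Reference bound: |A +̂ A| ≥ 2|A| - 3 for |A| ≥ 2, with |A| = 5 giving ≥ 7.)

|A +̂ A| = 10


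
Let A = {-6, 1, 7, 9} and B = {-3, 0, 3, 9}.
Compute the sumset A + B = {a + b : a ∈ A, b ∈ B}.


A + B = {a + b : a ∈ A, b ∈ B}.
Enumerate all |A|·|B| = 4·4 = 16 pairs (a, b) and collect distinct sums.
a = -6: -6+-3=-9, -6+0=-6, -6+3=-3, -6+9=3
a = 1: 1+-3=-2, 1+0=1, 1+3=4, 1+9=10
a = 7: 7+-3=4, 7+0=7, 7+3=10, 7+9=16
a = 9: 9+-3=6, 9+0=9, 9+3=12, 9+9=18
Collecting distinct sums: A + B = {-9, -6, -3, -2, 1, 3, 4, 6, 7, 9, 10, 12, 16, 18}
|A + B| = 14

A + B = {-9, -6, -3, -2, 1, 3, 4, 6, 7, 9, 10, 12, 16, 18}


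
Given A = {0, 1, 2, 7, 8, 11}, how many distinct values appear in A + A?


A + A = {a + a' : a, a' ∈ A}; |A| = 6.
General bounds: 2|A| - 1 ≤ |A + A| ≤ |A|(|A|+1)/2, i.e. 11 ≤ |A + A| ≤ 21.
Lower bound 2|A|-1 is attained iff A is an arithmetic progression.
Enumerate sums a + a' for a ≤ a' (symmetric, so this suffices):
a = 0: 0+0=0, 0+1=1, 0+2=2, 0+7=7, 0+8=8, 0+11=11
a = 1: 1+1=2, 1+2=3, 1+7=8, 1+8=9, 1+11=12
a = 2: 2+2=4, 2+7=9, 2+8=10, 2+11=13
a = 7: 7+7=14, 7+8=15, 7+11=18
a = 8: 8+8=16, 8+11=19
a = 11: 11+11=22
Distinct sums: {0, 1, 2, 3, 4, 7, 8, 9, 10, 11, 12, 13, 14, 15, 16, 18, 19, 22}
|A + A| = 18

|A + A| = 18


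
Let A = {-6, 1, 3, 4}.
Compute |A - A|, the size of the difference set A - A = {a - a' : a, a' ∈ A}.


A - A = {a - a' : a, a' ∈ A}; |A| = 4.
Bounds: 2|A|-1 ≤ |A - A| ≤ |A|² - |A| + 1, i.e. 7 ≤ |A - A| ≤ 13.
Note: 0 ∈ A - A always (from a - a). The set is symmetric: if d ∈ A - A then -d ∈ A - A.
Enumerate nonzero differences d = a - a' with a > a' (then include -d):
Positive differences: {1, 2, 3, 7, 9, 10}
Full difference set: {0} ∪ (positive diffs) ∪ (negative diffs).
|A - A| = 1 + 2·6 = 13 (matches direct enumeration: 13).

|A - A| = 13


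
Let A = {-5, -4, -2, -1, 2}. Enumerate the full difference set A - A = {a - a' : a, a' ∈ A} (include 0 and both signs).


A - A = {a - a' : a, a' ∈ A}.
Compute a - a' for each ordered pair (a, a'):
a = -5: -5--5=0, -5--4=-1, -5--2=-3, -5--1=-4, -5-2=-7
a = -4: -4--5=1, -4--4=0, -4--2=-2, -4--1=-3, -4-2=-6
a = -2: -2--5=3, -2--4=2, -2--2=0, -2--1=-1, -2-2=-4
a = -1: -1--5=4, -1--4=3, -1--2=1, -1--1=0, -1-2=-3
a = 2: 2--5=7, 2--4=6, 2--2=4, 2--1=3, 2-2=0
Collecting distinct values (and noting 0 appears from a-a):
A - A = {-7, -6, -4, -3, -2, -1, 0, 1, 2, 3, 4, 6, 7}
|A - A| = 13

A - A = {-7, -6, -4, -3, -2, -1, 0, 1, 2, 3, 4, 6, 7}


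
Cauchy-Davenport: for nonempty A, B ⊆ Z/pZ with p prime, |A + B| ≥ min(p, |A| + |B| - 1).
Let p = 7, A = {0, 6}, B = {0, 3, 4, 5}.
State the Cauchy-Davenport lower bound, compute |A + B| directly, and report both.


Cauchy-Davenport: |A + B| ≥ min(p, |A| + |B| - 1) for A, B nonempty in Z/pZ.
|A| = 2, |B| = 4, p = 7.
CD lower bound = min(7, 2 + 4 - 1) = min(7, 5) = 5.
Compute A + B mod 7 directly:
a = 0: 0+0=0, 0+3=3, 0+4=4, 0+5=5
a = 6: 6+0=6, 6+3=2, 6+4=3, 6+5=4
A + B = {0, 2, 3, 4, 5, 6}, so |A + B| = 6.
Verify: 6 ≥ 5? Yes ✓.

CD lower bound = 5, actual |A + B| = 6.


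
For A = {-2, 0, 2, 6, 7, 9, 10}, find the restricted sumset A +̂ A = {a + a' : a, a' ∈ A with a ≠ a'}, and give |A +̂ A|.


Restricted sumset: A +̂ A = {a + a' : a ∈ A, a' ∈ A, a ≠ a'}.
Equivalently, take A + A and drop any sum 2a that is achievable ONLY as a + a for a ∈ A (i.e. sums representable only with equal summands).
Enumerate pairs (a, a') with a < a' (symmetric, so each unordered pair gives one sum; this covers all a ≠ a'):
  -2 + 0 = -2
  -2 + 2 = 0
  -2 + 6 = 4
  -2 + 7 = 5
  -2 + 9 = 7
  -2 + 10 = 8
  0 + 2 = 2
  0 + 6 = 6
  0 + 7 = 7
  0 + 9 = 9
  0 + 10 = 10
  2 + 6 = 8
  2 + 7 = 9
  2 + 9 = 11
  2 + 10 = 12
  6 + 7 = 13
  6 + 9 = 15
  6 + 10 = 16
  7 + 9 = 16
  7 + 10 = 17
  9 + 10 = 19
Collected distinct sums: {-2, 0, 2, 4, 5, 6, 7, 8, 9, 10, 11, 12, 13, 15, 16, 17, 19}
|A +̂ A| = 17
(Reference bound: |A +̂ A| ≥ 2|A| - 3 for |A| ≥ 2, with |A| = 7 giving ≥ 11.)

|A +̂ A| = 17


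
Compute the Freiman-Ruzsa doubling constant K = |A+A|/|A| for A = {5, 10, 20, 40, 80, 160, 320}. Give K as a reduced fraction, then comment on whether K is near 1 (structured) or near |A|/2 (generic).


|A| = 7.
Compute A + A by enumerating all 49 pairs.
A + A = {10, 15, 20, 25, 30, 40, 45, 50, 60, 80, 85, 90, 100, 120, 160, 165, 170, 180, 200, 240, 320, 325, 330, 340, 360, 400, 480, 640}, so |A + A| = 28.
K = |A + A| / |A| = 28/7 = 4/1 ≈ 4.0000.
Reference: AP of size 7 gives K = 13/7 ≈ 1.8571; a fully generic set of size 7 gives K ≈ 4.0000.

|A| = 7, |A + A| = 28, K = 28/7 = 4/1.


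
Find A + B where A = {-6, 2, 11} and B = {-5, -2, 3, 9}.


A + B = {a + b : a ∈ A, b ∈ B}.
Enumerate all |A|·|B| = 3·4 = 12 pairs (a, b) and collect distinct sums.
a = -6: -6+-5=-11, -6+-2=-8, -6+3=-3, -6+9=3
a = 2: 2+-5=-3, 2+-2=0, 2+3=5, 2+9=11
a = 11: 11+-5=6, 11+-2=9, 11+3=14, 11+9=20
Collecting distinct sums: A + B = {-11, -8, -3, 0, 3, 5, 6, 9, 11, 14, 20}
|A + B| = 11

A + B = {-11, -8, -3, 0, 3, 5, 6, 9, 11, 14, 20}


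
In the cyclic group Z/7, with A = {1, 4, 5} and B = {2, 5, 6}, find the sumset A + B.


Work in Z/7Z: reduce every sum a + b modulo 7.
Enumerate all 9 pairs:
a = 1: 1+2=3, 1+5=6, 1+6=0
a = 4: 4+2=6, 4+5=2, 4+6=3
a = 5: 5+2=0, 5+5=3, 5+6=4
Distinct residues collected: {0, 2, 3, 4, 6}
|A + B| = 5 (out of 7 total residues).

A + B = {0, 2, 3, 4, 6}


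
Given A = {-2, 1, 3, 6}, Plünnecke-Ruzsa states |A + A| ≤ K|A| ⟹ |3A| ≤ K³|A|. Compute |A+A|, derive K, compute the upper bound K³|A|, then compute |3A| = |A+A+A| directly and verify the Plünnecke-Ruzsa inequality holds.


|A| = 4.
Step 1: Compute A + A by enumerating all 16 pairs.
A + A = {-4, -1, 1, 2, 4, 6, 7, 9, 12}, so |A + A| = 9.
Step 2: Doubling constant K = |A + A|/|A| = 9/4 = 9/4 ≈ 2.2500.
Step 3: Plünnecke-Ruzsa gives |3A| ≤ K³·|A| = (2.2500)³ · 4 ≈ 45.5625.
Step 4: Compute 3A = A + A + A directly by enumerating all triples (a,b,c) ∈ A³; |3A| = 16.
Step 5: Check 16 ≤ 45.5625? Yes ✓.

K = 9/4, Plünnecke-Ruzsa bound K³|A| ≈ 45.5625, |3A| = 16, inequality holds.


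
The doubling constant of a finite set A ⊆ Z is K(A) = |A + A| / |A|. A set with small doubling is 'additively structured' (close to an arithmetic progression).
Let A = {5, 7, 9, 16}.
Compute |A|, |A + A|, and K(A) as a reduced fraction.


|A| = 4.
Compute A + A by enumerating all 16 pairs.
A + A = {10, 12, 14, 16, 18, 21, 23, 25, 32}, so |A + A| = 9.
K = |A + A| / |A| = 9/4 (already in lowest terms) ≈ 2.2500.
Reference: AP of size 4 gives K = 7/4 ≈ 1.7500; a fully generic set of size 4 gives K ≈ 2.5000.

|A| = 4, |A + A| = 9, K = 9/4.


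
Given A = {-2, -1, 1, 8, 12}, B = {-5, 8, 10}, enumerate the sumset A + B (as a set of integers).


A + B = {a + b : a ∈ A, b ∈ B}.
Enumerate all |A|·|B| = 5·3 = 15 pairs (a, b) and collect distinct sums.
a = -2: -2+-5=-7, -2+8=6, -2+10=8
a = -1: -1+-5=-6, -1+8=7, -1+10=9
a = 1: 1+-5=-4, 1+8=9, 1+10=11
a = 8: 8+-5=3, 8+8=16, 8+10=18
a = 12: 12+-5=7, 12+8=20, 12+10=22
Collecting distinct sums: A + B = {-7, -6, -4, 3, 6, 7, 8, 9, 11, 16, 18, 20, 22}
|A + B| = 13

A + B = {-7, -6, -4, 3, 6, 7, 8, 9, 11, 16, 18, 20, 22}


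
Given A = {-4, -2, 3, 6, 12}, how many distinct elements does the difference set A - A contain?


A - A = {a - a' : a, a' ∈ A}; |A| = 5.
Bounds: 2|A|-1 ≤ |A - A| ≤ |A|² - |A| + 1, i.e. 9 ≤ |A - A| ≤ 21.
Note: 0 ∈ A - A always (from a - a). The set is symmetric: if d ∈ A - A then -d ∈ A - A.
Enumerate nonzero differences d = a - a' with a > a' (then include -d):
Positive differences: {2, 3, 5, 6, 7, 8, 9, 10, 14, 16}
Full difference set: {0} ∪ (positive diffs) ∪ (negative diffs).
|A - A| = 1 + 2·10 = 21 (matches direct enumeration: 21).

|A - A| = 21


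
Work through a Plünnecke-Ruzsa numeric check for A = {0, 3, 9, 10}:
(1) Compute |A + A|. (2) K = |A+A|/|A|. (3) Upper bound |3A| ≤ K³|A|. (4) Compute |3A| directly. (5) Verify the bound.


|A| = 4.
Step 1: Compute A + A by enumerating all 16 pairs.
A + A = {0, 3, 6, 9, 10, 12, 13, 18, 19, 20}, so |A + A| = 10.
Step 2: Doubling constant K = |A + A|/|A| = 10/4 = 10/4 ≈ 2.5000.
Step 3: Plünnecke-Ruzsa gives |3A| ≤ K³·|A| = (2.5000)³ · 4 ≈ 62.5000.
Step 4: Compute 3A = A + A + A directly by enumerating all triples (a,b,c) ∈ A³; |3A| = 19.
Step 5: Check 19 ≤ 62.5000? Yes ✓.

K = 10/4, Plünnecke-Ruzsa bound K³|A| ≈ 62.5000, |3A| = 19, inequality holds.


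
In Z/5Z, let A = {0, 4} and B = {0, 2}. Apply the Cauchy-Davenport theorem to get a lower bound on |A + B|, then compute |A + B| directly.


Cauchy-Davenport: |A + B| ≥ min(p, |A| + |B| - 1) for A, B nonempty in Z/pZ.
|A| = 2, |B| = 2, p = 5.
CD lower bound = min(5, 2 + 2 - 1) = min(5, 3) = 3.
Compute A + B mod 5 directly:
a = 0: 0+0=0, 0+2=2
a = 4: 4+0=4, 4+2=1
A + B = {0, 1, 2, 4}, so |A + B| = 4.
Verify: 4 ≥ 3? Yes ✓.

CD lower bound = 3, actual |A + B| = 4.


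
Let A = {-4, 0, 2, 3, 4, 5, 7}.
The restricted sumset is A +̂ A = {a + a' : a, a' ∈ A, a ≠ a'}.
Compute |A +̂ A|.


Restricted sumset: A +̂ A = {a + a' : a ∈ A, a' ∈ A, a ≠ a'}.
Equivalently, take A + A and drop any sum 2a that is achievable ONLY as a + a for a ∈ A (i.e. sums representable only with equal summands).
Enumerate pairs (a, a') with a < a' (symmetric, so each unordered pair gives one sum; this covers all a ≠ a'):
  -4 + 0 = -4
  -4 + 2 = -2
  -4 + 3 = -1
  -4 + 4 = 0
  -4 + 5 = 1
  -4 + 7 = 3
  0 + 2 = 2
  0 + 3 = 3
  0 + 4 = 4
  0 + 5 = 5
  0 + 7 = 7
  2 + 3 = 5
  2 + 4 = 6
  2 + 5 = 7
  2 + 7 = 9
  3 + 4 = 7
  3 + 5 = 8
  3 + 7 = 10
  4 + 5 = 9
  4 + 7 = 11
  5 + 7 = 12
Collected distinct sums: {-4, -2, -1, 0, 1, 2, 3, 4, 5, 6, 7, 8, 9, 10, 11, 12}
|A +̂ A| = 16
(Reference bound: |A +̂ A| ≥ 2|A| - 3 for |A| ≥ 2, with |A| = 7 giving ≥ 11.)

|A +̂ A| = 16
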